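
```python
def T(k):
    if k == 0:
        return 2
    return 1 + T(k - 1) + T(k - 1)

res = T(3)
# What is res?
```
Call trace (a repeated sub-call is expanded the first time; later identical calls just restate its return value):
T(k=3)
  T(k=2)
    T(k=1)
      T(k=0)
      -> return 2
      T(k=0)
      -> return 2
    -> return 5
    T(k=1) -> return 5  (same call as traced above)
  -> return 11
  T(k=2) -> return 11  (same call as traced above)
-> return 23

Final answer: 23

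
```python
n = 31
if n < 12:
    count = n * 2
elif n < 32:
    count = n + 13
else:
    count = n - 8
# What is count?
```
Trace:
  n=31
  n=31, count=44

Final answer: 44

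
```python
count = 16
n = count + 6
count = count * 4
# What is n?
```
Trace:
  count=16
  count=16, n=22
  count=64, n=22

Final answer: 22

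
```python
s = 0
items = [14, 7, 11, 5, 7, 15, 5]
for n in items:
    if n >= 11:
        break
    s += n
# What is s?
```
Trace:
  s=0
  s=0, n=14

Final answer: 0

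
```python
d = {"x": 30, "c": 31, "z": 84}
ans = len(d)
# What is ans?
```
Trace:
  d={'x': 30, 'c': 31, 'z': 84}
  d={'x': 30, 'c': 31, 'z': 84}, ans=3

Final answer: 3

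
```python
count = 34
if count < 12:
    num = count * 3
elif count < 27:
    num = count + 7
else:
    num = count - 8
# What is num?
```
Trace:
  count=34
  count=34, num=26

Final answer: 26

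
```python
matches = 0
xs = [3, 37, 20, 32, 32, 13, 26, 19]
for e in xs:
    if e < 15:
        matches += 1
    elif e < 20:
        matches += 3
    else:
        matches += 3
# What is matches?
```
Trace:
  matches=0
  matches=1, e=3
  matches=4, e=37
  matches=7, e=20
  matches=10, e=32
  matches=13, e=32
  matches=14, e=13
  matches=17, e=26
  matches=20, e=19

Final answer: 20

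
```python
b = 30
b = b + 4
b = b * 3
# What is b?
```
Trace:
  b=30
  b=34
  b=102

Final answer: 102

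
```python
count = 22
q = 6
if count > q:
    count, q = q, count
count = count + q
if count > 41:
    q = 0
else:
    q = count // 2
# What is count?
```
Trace:
  count=22
  count=22, q=6
  count=6, q=22
  count=28, q=22
  count=28, q=14

Final answer: 28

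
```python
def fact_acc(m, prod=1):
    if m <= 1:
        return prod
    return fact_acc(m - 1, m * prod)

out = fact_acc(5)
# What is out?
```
Call trace:
fact_acc(m=5, prod=1)
  fact_acc(m=4, prod=5)
    fact_acc(m=3, prod=20)
      fact_acc(m=2, prod=60)
        fact_acc(m=1, prod=120)
        -> return 120
      -> return 120
    -> return 120
  -> return 120
-> return 120

Final answer: 120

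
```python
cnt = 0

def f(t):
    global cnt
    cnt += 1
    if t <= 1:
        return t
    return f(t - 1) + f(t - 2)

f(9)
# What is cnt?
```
Call trace (a repeated sub-call is expanded the first time; later identical calls just restate its return value):
f(t=9)
  f(t=8)
    f(t=7)
      f(t=6)
        f(t=5)
          f(t=4)
            f(t=3)
              f(t=2)
                f(t=1)
                -> return 1
                f(t=0)
                -> return 0
              -> return 1
              f(t=1)
              -> return 1
            -> return 2
            f(t=2) -> return 1  (same call as traced above)
          -> return 3
          f(t=3) -> return 2  (same call as traced above)
        -> return 5
        f(t=4) -> return 3  (same call as traced above)
      -> return 8
      f(t=5) -> return 5  (same call as traced above)
    -> return 13
    f(t=6) -> return 8  (same call as traced above)
  -> return 21
  f(t=7) -> return 13  (same call as traced above)
-> return 34

cnt is incremented once per call, so count the calls in each subtree. Let C(t) = number of calls made by f(t).
C(0) = C(1) = 1 (base case, no recursion); C(t) = 1 + C(t - 1) + C(t - 2) otherwise.
C(2) = 1 + C(1) + C(0) = 1 + 1 + 1 = 3
C(3) = 1 + C(2) + C(1) = 1 + 3 + 1 = 5
C(4) = 1 + C(3) + C(2) = 1 + 5 + 3 = 9
C(5) = 1 + C(4) + C(3) = 1 + 9 + 5 = 15
C(6) = 1 + C(5) + C(4) = 1 + 15 + 9 = 25
C(7) = 1 + C(6) + C(5) = 1 + 25 + 15 = 41
C(8) = 1 + C(7) + C(6) = 1 + 41 + 25 = 67
C(9) = 1 + C(8) + C(7) = 1 + 67 + 41 = 109
cnt = C(9) = 109

Final answer: 109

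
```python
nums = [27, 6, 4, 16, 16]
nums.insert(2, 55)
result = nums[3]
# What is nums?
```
Trace:
  nums=[27, 6, 4, 16, 16]
  nums=[27, 6, 55, 4, 16, 16]
  nums=[27, 6, 55, 4, 16, 16], result=4

Final answer: [27, 6, 55, 4, 16, 16]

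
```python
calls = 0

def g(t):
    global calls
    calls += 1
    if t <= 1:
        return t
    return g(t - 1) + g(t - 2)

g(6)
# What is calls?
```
Call trace (a repeated sub-call is expanded the first time; later identical calls just restate its return value):
g(t=6)
  g(t=5)
    g(t=4)
      g(t=3)
        g(t=2)
          g(t=1)
          -> return 1
          g(t=0)
          -> return 0
        -> return 1
        g(t=1)
        -> return 1
      -> return 2
      g(t=2) -> return 1  (same call as traced above)
    -> return 3
    g(t=3) -> return 2  (same call as traced above)
  -> return 5
  g(t=4) -> return 3  (same call as traced above)
-> return 8

calls is incremented once per call, so count the calls in each subtree. Let C(t) = number of calls made by g(t).
C(0) = C(1) = 1 (base case, no recursion); C(t) = 1 + C(t - 1) + C(t - 2) otherwise.
C(2) = 1 + C(1) + C(0) = 1 + 1 + 1 = 3
C(3) = 1 + C(2) + C(1) = 1 + 3 + 1 = 5
C(4) = 1 + C(3) + C(2) = 1 + 5 + 3 = 9
C(5) = 1 + C(4) + C(3) = 1 + 9 + 5 = 15
C(6) = 1 + C(5) + C(4) = 1 + 15 + 9 = 25
calls = C(6) = 25

Final answer: 25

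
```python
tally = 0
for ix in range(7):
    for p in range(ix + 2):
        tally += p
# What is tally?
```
Trace:
  tally=0
  tally=0, ix=0, p=0
  tally=1, ix=0, p=1
  tally=1, ix=1, p=0
  tally=2, ix=1, p=1
  tally=4, ix=1, p=2
  tally=4, ix=2, p=0
  tally=5, ix=2, p=1
  tally=7, ix=2, p=2
  tally=10, ix=2, p=3
  tally=10, ix=3, p=0
  tally=11, ix=3, p=1
  tally=13, ix=3, p=2
  tally=16, ix=3, p=3
  tally=20, ix=3, p=4
  tally=20, ix=4, p=0
  tally=21, ix=4, p=1
  tally=23, ix=4, p=2
  tally=26, ix=4, p=3
  tally=30, ix=4, p=4
  tally=35, ix=4, p=5
  tally=35, ix=5, p=0
  tally=36, ix=5, p=1
  tally=38, ix=5, p=2
  tally=41, ix=5, p=3
  tally=45, ix=5, p=4
  tally=50, ix=5, p=5
  tally=56, ix=5, p=6
  tally=56, ix=6, p=0
  tally=57, ix=6, p=1
  tally=59, ix=6, p=2
  tally=62, ix=6, p=3
  tally=66, ix=6, p=4
  tally=71, ix=6, p=5
  tally=77, ix=6, p=6
  tally=84, ix=6, p=7

Final answer: 84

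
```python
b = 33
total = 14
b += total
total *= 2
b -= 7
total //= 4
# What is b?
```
Trace:
  b=33
  b=33, total=14
  b=47, total=14
  b=47, total=28
  b=40, total=28
  b=40, total=7

Final answer: 40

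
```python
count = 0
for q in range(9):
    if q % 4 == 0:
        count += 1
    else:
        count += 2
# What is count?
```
Trace:
  count=0
  count=1, q=0
  count=3, q=1
  count=5, q=2
  count=7, q=3
  count=8, q=4
  count=10, q=5
  count=12, q=6
  count=14, q=7
  count=15, q=8

Final answer: 15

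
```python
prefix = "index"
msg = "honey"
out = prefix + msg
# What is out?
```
Trace:
  prefix='index'
  prefix='index', msg='honey'
  prefix='index', msg='honey', out='indexhoney'

Final answer: 'indexhoney'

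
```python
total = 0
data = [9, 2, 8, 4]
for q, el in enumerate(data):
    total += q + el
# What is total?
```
Trace:
  total=0
  total=9, q=0, el=9
  total=12, q=1, el=2
  total=22, q=2, el=8
  total=29, q=3, el=4

Final answer: 29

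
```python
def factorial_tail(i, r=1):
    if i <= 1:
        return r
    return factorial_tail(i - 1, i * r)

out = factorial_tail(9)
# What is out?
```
Call trace:
factorial_tail(i=9, r=1)
  factorial_tail(i=8, r=9)
    factorial_tail(i=7, r=72)
      factorial_tail(i=6, r=504)
        factorial_tail(i=5, r=3024)
          factorial_tail(i=4, r=15120)
            factorial_tail(i=3, r=60480)
              factorial_tail(i=2, r=181440)
                factorial_tail(i=1, r=362880)
                -> return 362880
              -> return 362880
            -> return 362880
          -> return 362880
        -> return 362880
      -> return 362880
    -> return 362880
  -> return 362880
-> return 362880

Final answer: 362880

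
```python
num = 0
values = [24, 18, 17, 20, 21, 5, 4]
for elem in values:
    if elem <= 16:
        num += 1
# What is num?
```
Trace:
  num=0
  num=0, elem=24
  num=0, elem=18
  num=0, elem=17
  num=0, elem=20
  num=0, elem=21
  num=1, elem=5
  num=2, elem=4

Final answer: 2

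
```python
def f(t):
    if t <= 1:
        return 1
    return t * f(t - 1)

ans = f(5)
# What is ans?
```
Call trace:
f(t=5)
  f(t=4)
    f(t=3)
      f(t=2)
        f(t=1)
        -> return 1
      -> return 2
    -> return 6
  -> return 24
-> return 120

Final answer: 120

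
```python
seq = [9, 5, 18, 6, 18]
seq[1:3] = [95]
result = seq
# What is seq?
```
Trace:
  seq=[9, 5, 18, 6, 18]
  seq=[9, 95, 6, 18]
  seq=[9, 95, 6, 18], result=[9, 95, 6, 18]

Final answer: [9, 95, 6, 18]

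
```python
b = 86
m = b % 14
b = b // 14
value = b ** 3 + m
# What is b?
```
Trace:
  b=86
  b=86, m=2
  b=6, m=2
  b=6, m=2, value=218

Final answer: 6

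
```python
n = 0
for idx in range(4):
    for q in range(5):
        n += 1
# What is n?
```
Trace:
  n=0
  n=1, idx=0, q=0
  n=2, idx=0, q=1
  n=3, idx=0, q=2
  n=4, idx=0, q=3
  n=5, idx=0, q=4
  n=6, idx=1, q=0
  n=7, idx=1, q=1
  n=8, idx=1, q=2
  n=9, idx=1, q=3
  n=10, idx=1, q=4
  n=11, idx=2, q=0
  n=12, idx=2, q=1
  n=13, idx=2, q=2
  n=14, idx=2, q=3
  n=15, idx=2, q=4
  n=16, idx=3, q=0
  n=17, idx=3, q=1
  n=18, idx=3, q=2
  n=19, idx=3, q=3
  n=20, idx=3, q=4

Final answer: 20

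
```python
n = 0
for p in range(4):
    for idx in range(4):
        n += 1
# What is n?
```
Trace:
  n=0
  n=1, p=0, idx=0
  n=2, p=0, idx=1
  n=3, p=0, idx=2
  n=4, p=0, idx=3
  n=5, p=1, idx=0
  n=6, p=1, idx=1
  n=7, p=1, idx=2
  n=8, p=1, idx=3
  n=9, p=2, idx=0
  n=10, p=2, idx=1
  n=11, p=2, idx=2
  n=12, p=2, idx=3
  n=13, p=3, idx=0
  n=14, p=3, idx=1
  n=15, p=3, idx=2
  n=16, p=3, idx=3

Final answer: 16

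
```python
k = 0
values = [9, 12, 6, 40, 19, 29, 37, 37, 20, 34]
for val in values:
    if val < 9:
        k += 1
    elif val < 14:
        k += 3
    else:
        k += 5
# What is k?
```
Trace:
  k=0
  k=3, val=9
  k=6, val=12
  k=7, val=6
  k=12, val=40
  k=17, val=19
  k=22, val=29
  k=27, val=37
  k=32, val=37
  k=37, val=20
  k=42, val=34

Final answer: 42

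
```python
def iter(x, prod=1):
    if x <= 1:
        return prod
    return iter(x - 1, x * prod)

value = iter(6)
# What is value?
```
Call trace:
iter(x=6, prod=1)
  iter(x=5, prod=6)
    iter(x=4, prod=30)
      iter(x=3, prod=120)
        iter(x=2, prod=360)
          iter(x=1, prod=720)
          -> return 720
        -> return 720
      -> return 720
    -> return 720
  -> return 720
-> return 720

Final answer: 720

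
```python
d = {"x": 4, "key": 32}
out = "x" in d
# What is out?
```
Trace:
  d={'x': 4, 'key': 32}
  d={'x': 4, 'key': 32}, out=True

Final answer: True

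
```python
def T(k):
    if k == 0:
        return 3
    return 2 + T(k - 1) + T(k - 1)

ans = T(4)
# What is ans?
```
Call trace (a repeated sub-call is expanded the first time; later identical calls just restate its return value):
T(k=4)
  T(k=3)
    T(k=2)
      T(k=1)
        T(k=0)
        -> return 3
        T(k=0)
        -> return 3
      -> return 8
      T(k=1) -> return 8  (same call as traced above)
    -> return 18
    T(k=2) -> return 18  (same call as traced above)
  -> return 38
  T(k=3) -> return 38  (same call as traced above)
-> return 78

Final answer: 78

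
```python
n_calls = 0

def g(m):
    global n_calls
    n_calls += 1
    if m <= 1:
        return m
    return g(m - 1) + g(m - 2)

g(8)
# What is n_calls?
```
Call trace (a repeated sub-call is expanded the first time; later identical calls just restate its return value):
g(m=8)
  g(m=7)
    g(m=6)
      g(m=5)
        g(m=4)
          g(m=3)
            g(m=2)
              g(m=1)
              -> return 1
              g(m=0)
              -> return 0
            -> return 1
            g(m=1)
            -> return 1
          -> return 2
          g(m=2) -> return 1  (same call as traced above)
        -> return 3
        g(m=3) -> return 2  (same call as traced above)
      -> return 5
      g(m=4) -> return 3  (same call as traced above)
    -> return 8
    g(m=5) -> return 5  (same call as traced above)
  -> return 13
  g(m=6) -> return 8  (same call as traced above)
-> return 21

n_calls is incremented once per call, so count the calls in each subtree. Let C(m) = number of calls made by g(m).
C(0) = C(1) = 1 (base case, no recursion); C(m) = 1 + C(m - 1) + C(m - 2) otherwise.
C(2) = 1 + C(1) + C(0) = 1 + 1 + 1 = 3
C(3) = 1 + C(2) + C(1) = 1 + 3 + 1 = 5
C(4) = 1 + C(3) + C(2) = 1 + 5 + 3 = 9
C(5) = 1 + C(4) + C(3) = 1 + 9 + 5 = 15
C(6) = 1 + C(5) + C(4) = 1 + 15 + 9 = 25
C(7) = 1 + C(6) + C(5) = 1 + 25 + 15 = 41
C(8) = 1 + C(7) + C(6) = 1 + 41 + 25 = 67
n_calls = C(8) = 67

Final answer: 67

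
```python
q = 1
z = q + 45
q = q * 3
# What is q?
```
Trace:
  q=1
  q=1, z=46
  q=3, z=46

Final answer: 3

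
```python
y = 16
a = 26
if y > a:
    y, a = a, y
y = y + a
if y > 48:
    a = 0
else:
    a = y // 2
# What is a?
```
Trace:
  y=16
  y=16, a=26
  y=16, a=26
  y=42, a=26
  y=42, a=21

Final answer: 21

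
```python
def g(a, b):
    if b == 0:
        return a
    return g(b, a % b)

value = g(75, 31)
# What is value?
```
Call trace:
g(a=75, b=31)
  g(a=31, b=13)
    g(a=13, b=5)
      g(a=5, b=3)
        g(a=3, b=2)
          g(a=2, b=1)
            g(a=1, b=0)
            -> return 1
          -> return 1
        -> return 1
      -> return 1
    -> return 1
  -> return 1
-> return 1

Final answer: 1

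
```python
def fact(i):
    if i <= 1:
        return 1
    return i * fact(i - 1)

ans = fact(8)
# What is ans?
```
Call trace:
fact(i=8)
  fact(i=7)
    fact(i=6)
      fact(i=5)
        fact(i=4)
          fact(i=3)
            fact(i=2)
              fact(i=1)
              -> return 1
            -> return 2
          -> return 6
        -> return 24
      -> return 120
    -> return 720
  -> return 5040
-> return 40320

Final answer: 40320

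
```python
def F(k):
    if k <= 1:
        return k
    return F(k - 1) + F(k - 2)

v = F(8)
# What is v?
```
Call trace (a repeated sub-call is expanded the first time; later identical calls just restate its return value):
F(k=8)
  F(k=7)
    F(k=6)
      F(k=5)
        F(k=4)
          F(k=3)
            F(k=2)
              F(k=1)
              -> return 1
              F(k=0)
              -> return 0
            -> return 1
            F(k=1)
            -> return 1
          -> return 2
          F(k=2) -> return 1  (same call as traced above)
        -> return 3
        F(k=3) -> return 2  (same call as traced above)
      -> return 5
      F(k=4) -> return 3  (same call as traced above)
    -> return 8
    F(k=5) -> return 5  (same call as traced above)
  -> return 13
  F(k=6) -> return 8  (same call as traced above)
-> return 21

Final answer: 21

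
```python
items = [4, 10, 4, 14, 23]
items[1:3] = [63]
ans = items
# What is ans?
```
Trace:
  items=[4, 10, 4, 14, 23]
  items=[4, 63, 14, 23]
  items=[4, 63, 14, 23], ans=[4, 63, 14, 23]

Final answer: [4, 63, 14, 23]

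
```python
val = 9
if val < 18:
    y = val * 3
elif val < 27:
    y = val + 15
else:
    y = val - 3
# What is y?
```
Trace:
  val=9
  val=9, y=27

Final answer: 27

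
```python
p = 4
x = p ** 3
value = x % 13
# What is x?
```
Trace:
  p=4
  p=4, x=64
  p=4, x=64, value=12

Final answer: 64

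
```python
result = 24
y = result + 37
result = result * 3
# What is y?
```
Trace:
  result=24
  result=24, y=61
  result=72, y=61

Final answer: 61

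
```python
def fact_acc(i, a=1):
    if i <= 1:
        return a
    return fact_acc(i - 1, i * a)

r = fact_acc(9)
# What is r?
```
Call trace:
fact_acc(i=9, a=1)
  fact_acc(i=8, a=9)
    fact_acc(i=7, a=72)
      fact_acc(i=6, a=504)
        fact_acc(i=5, a=3024)
          fact_acc(i=4, a=15120)
            fact_acc(i=3, a=60480)
              fact_acc(i=2, a=181440)
                fact_acc(i=1, a=362880)
                -> return 362880
              -> return 362880
            -> return 362880
          -> return 362880
        -> return 362880
      -> return 362880
    -> return 362880
  -> return 362880
-> return 362880

Final answer: 362880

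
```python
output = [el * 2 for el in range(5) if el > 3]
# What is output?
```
Trace:
  el=0
  el=1
  el=2
  el=3
  el=4
  output=[8]

Final answer: [8]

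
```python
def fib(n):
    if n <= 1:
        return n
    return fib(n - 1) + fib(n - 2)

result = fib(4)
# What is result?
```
Call trace (a repeated sub-call is expanded the first time; later identical calls just restate its return value):
fib(n=4)
  fib(n=3)
    fib(n=2)
      fib(n=1)
      -> return 1
      fib(n=0)
      -> return 0
    -> return 1
    fib(n=1)
    -> return 1
  -> return 2
  fib(n=2) -> return 1  (same call as traced above)
-> return 3

Final answer: 3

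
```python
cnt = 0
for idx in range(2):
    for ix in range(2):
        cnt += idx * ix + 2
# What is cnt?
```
Trace:
  cnt=0
  cnt=2, idx=0, ix=0
  cnt=4, idx=0, ix=1
  cnt=6, idx=1, ix=0
  cnt=9, idx=1, ix=1

Final answer: 9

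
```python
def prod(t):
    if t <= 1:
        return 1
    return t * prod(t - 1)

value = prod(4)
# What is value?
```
Call trace:
prod(t=4)
  prod(t=3)
    prod(t=2)
      prod(t=1)
      -> return 1
    -> return 2
  -> return 6
-> return 24

Final answer: 24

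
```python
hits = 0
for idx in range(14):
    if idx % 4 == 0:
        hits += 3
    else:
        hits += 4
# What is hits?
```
Trace:
  hits=0
  hits=3, idx=0
  hits=7, idx=1
  hits=11, idx=2
  hits=15, idx=3
  hits=18, idx=4
  hits=22, idx=5
  hits=26, idx=6
  hits=30, idx=7
  hits=33, idx=8
  hits=37, idx=9
  hits=41, idx=10
  hits=45, idx=11
  hits=48, idx=12
  hits=52, idx=13

Final answer: 52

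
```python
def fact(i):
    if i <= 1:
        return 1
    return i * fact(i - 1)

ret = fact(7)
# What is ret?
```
Call trace:
fact(i=7)
  fact(i=6)
    fact(i=5)
      fact(i=4)
        fact(i=3)
          fact(i=2)
            fact(i=1)
            -> return 1
          -> return 2
        -> return 6
      -> return 24
    -> return 120
  -> return 720
-> return 5040

Final answer: 5040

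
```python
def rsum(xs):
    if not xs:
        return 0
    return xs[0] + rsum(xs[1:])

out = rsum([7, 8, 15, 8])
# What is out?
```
Call trace:
rsum(xs=[7, 8, 15, 8])
  rsum(xs=[8, 15, 8])
    rsum(xs=[15, 8])
      rsum(xs=[8])
        rsum(xs=[])
        -> return 0
      -> return 8
    -> return 23
  -> return 31
-> return 38

Final answer: 38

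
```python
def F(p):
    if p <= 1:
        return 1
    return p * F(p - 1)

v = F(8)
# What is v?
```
Call trace:
F(p=8)
  F(p=7)
    F(p=6)
      F(p=5)
        F(p=4)
          F(p=3)
            F(p=2)
              F(p=1)
              -> return 1
            -> return 2
          -> return 6
        -> return 24
      -> return 120
    -> return 720
  -> return 5040
-> return 40320

Final answer: 40320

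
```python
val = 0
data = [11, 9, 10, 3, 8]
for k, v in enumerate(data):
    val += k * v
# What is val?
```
Trace:
  val=0
  val=0, k=0, v=11
  val=9, k=1, v=9
  val=29, k=2, v=10
  val=38, k=3, v=3
  val=70, k=4, v=8

Final answer: 70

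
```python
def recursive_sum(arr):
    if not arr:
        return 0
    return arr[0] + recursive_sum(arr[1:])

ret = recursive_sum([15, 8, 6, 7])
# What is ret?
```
Call trace:
recursive_sum(arr=[15, 8, 6, 7])
  recursive_sum(arr=[8, 6, 7])
    recursive_sum(arr=[6, 7])
      recursive_sum(arr=[7])
        recursive_sum(arr=[])
        -> return 0
      -> return 7
    -> return 13
  -> return 21
-> return 36

Final answer: 36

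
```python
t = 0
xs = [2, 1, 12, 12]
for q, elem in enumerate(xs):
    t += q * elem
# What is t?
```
Trace:
  t=0
  t=0, q=0, elem=2
  t=1, q=1, elem=1
  t=25, q=2, elem=12
  t=61, q=3, elem=12

Final answer: 61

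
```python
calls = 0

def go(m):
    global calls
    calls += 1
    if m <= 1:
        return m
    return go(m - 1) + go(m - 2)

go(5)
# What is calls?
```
Call trace (a repeated sub-call is expanded the first time; later identical calls just restate its return value):
go(m=5)
  go(m=4)
    go(m=3)
      go(m=2)
        go(m=1)
        -> return 1
        go(m=0)
        -> return 0
      -> return 1
      go(m=1)
      -> return 1
    -> return 2
    go(m=2) -> return 1  (same call as traced above)
  -> return 3
  go(m=3) -> return 2  (same call as traced above)
-> return 5

calls is incremented once per call, so count the calls in each subtree. Let C(m) = number of calls made by go(m).
C(0) = C(1) = 1 (base case, no recursion); C(m) = 1 + C(m - 1) + C(m - 2) otherwise.
C(2) = 1 + C(1) + C(0) = 1 + 1 + 1 = 3
C(3) = 1 + C(2) + C(1) = 1 + 3 + 1 = 5
C(4) = 1 + C(3) + C(2) = 1 + 5 + 3 = 9
C(5) = 1 + C(4) + C(3) = 1 + 9 + 5 = 15
calls = C(5) = 15

Final answer: 15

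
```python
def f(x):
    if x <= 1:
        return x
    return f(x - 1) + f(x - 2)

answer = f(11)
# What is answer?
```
Call trace (a repeated sub-call is expanded the first time; later identical calls just restate its return value):
f(x=11)
  f(x=10)
    f(x=9)
      f(x=8)
        f(x=7)
          f(x=6)
            f(x=5)
              f(x=4)
                f(x=3)
                  f(x=2)
                    f(x=1)
                    -> return 1
                    f(x=0)
                    -> return 0
                  -> return 1
                  f(x=1)
                  -> return 1
                -> return 2
                f(x=2) -> return 1  (same call as traced above)
              -> return 3
              f(x=3) -> return 2  (same call as traced above)
            -> return 5
            f(x=4) -> return 3  (same call as traced above)
          -> return 8
          f(x=5) -> return 5  (same call as traced above)
        -> return 13
        f(x=6) -> return 8  (same call as traced above)
      -> return 21
      f(x=7) -> return 13  (same call as traced above)
    -> return 34
    f(x=8) -> return 21  (same call as traced above)
  -> return 55
  f(x=9) -> return 34  (same call as traced above)
-> return 89

Final answer: 89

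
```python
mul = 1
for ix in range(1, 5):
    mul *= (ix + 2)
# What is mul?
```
Trace:
  mul=1
  mul=3, ix=1
  mul=12, ix=2
  mul=60, ix=3
  mul=360, ix=4

Final answer: 360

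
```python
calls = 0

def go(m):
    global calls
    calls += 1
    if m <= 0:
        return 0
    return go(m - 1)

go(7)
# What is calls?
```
Call trace:
go(m=7)
  go(m=6)
    go(m=5)
      go(m=4)
        go(m=3)
          go(m=2)
            go(m=1)
              go(m=0)
              -> return 0
            -> return 0
          -> return 0
        -> return 0
      -> return 0
    -> return 0
  -> return 0
-> return 0

calls is incremented once per call. go is entered once for each m = 7, 6, 5, 4, 3, 2, 1, 0 (the m <= 0 call returns without recursing), i.e. 7 + 1 calls.
calls = 8

Final answer: 8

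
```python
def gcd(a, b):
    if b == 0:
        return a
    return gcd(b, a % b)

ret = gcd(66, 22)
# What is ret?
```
Call trace:
gcd(a=66, b=22)
  gcd(a=22, b=0)
  -> return 22
-> return 22

Final answer: 22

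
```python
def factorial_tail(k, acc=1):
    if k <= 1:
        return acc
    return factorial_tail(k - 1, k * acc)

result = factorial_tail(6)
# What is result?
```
Call trace:
factorial_tail(k=6, acc=1)
  factorial_tail(k=5, acc=6)
    factorial_tail(k=4, acc=30)
      factorial_tail(k=3, acc=120)
        factorial_tail(k=2, acc=360)
          factorial_tail(k=1, acc=720)
          -> return 720
        -> return 720
      -> return 720
    -> return 720
  -> return 720
-> return 720

Final answer: 720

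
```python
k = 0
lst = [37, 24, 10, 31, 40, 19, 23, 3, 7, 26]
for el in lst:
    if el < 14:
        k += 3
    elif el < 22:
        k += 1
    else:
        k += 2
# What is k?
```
Trace:
  k=0
  k=2, el=37
  k=4, el=24
  k=7, el=10
  k=9, el=31
  k=11, el=40
  k=12, el=19
  k=14, el=23
  k=17, el=3
  k=20, el=7
  k=22, el=26

Final answer: 22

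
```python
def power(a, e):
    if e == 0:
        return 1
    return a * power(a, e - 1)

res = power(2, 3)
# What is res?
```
Call trace:
power(a=2, e=3)
  power(a=2, e=2)
    power(a=2, e=1)
      power(a=2, e=0)
      -> return 1
    -> return 2
  -> return 4
-> return 8

Final answer: 8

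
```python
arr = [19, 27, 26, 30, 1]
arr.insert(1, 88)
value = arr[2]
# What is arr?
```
Trace:
  arr=[19, 27, 26, 30, 1]
  arr=[19, 88, 27, 26, 30, 1]
  arr=[19, 88, 27, 26, 30, 1], value=27

Final answer: [19, 88, 27, 26, 30, 1]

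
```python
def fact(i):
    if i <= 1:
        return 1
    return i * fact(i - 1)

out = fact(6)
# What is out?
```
Call trace:
fact(i=6)
  fact(i=5)
    fact(i=4)
      fact(i=3)
        fact(i=2)
          fact(i=1)
          -> return 1
        -> return 2
      -> return 6
    -> return 24
  -> return 120
-> return 720

Final answer: 720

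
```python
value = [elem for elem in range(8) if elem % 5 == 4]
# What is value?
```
Trace:
  elem=0
  elem=1
  elem=2
  elem=3
  elem=4
  elem=5
  elem=6
  elem=7
  value=[4]

Final answer: [4]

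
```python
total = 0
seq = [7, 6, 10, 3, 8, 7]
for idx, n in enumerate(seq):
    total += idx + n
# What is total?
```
Trace:
  total=0
  total=7, idx=0, n=7
  total=14, idx=1, n=6
  total=26, idx=2, n=10
  total=32, idx=3, n=3
  total=44, idx=4, n=8
  total=56, idx=5, n=7

Final answer: 56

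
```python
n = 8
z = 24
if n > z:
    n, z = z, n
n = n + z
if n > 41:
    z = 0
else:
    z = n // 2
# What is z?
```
Trace:
  n=8
  n=8, z=24
  n=8, z=24
  n=32, z=24
  n=32, z=16

Final answer: 16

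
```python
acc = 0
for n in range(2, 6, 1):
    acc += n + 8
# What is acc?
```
Trace:
  acc=0
  acc=10, n=2
  acc=21, n=3
  acc=33, n=4
  acc=46, n=5

Final answer: 46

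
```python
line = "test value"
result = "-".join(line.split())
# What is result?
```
Trace:
  line='test value'
  line='test value', result='test-value'

Final answer: 'test-value'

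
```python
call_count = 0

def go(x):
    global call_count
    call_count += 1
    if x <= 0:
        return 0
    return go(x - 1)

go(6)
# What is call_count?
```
Call trace:
go(x=6)
  go(x=5)
    go(x=4)
      go(x=3)
        go(x=2)
          go(x=1)
            go(x=0)
            -> return 0
          -> return 0
        -> return 0
      -> return 0
    -> return 0
  -> return 0
-> return 0

call_count is incremented once per call. go is entered once for each x = 6, 5, 4, 3, 2, 1, 0 (the x <= 0 call returns without recursing), i.e. 6 + 1 calls.
call_count = 7

Final answer: 7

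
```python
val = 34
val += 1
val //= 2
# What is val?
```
Trace:
  val=34
  val=35
  val=17

Final answer: 17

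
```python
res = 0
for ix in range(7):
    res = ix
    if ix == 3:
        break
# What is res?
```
Trace:
  res=0
  res=0, ix=0
  res=1, ix=1
  res=2, ix=2
  res=3, ix=3

Final answer: 3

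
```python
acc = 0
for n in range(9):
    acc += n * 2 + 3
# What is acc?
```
Trace:
  acc=0
  acc=3, n=0
  acc=8, n=1
  acc=15, n=2
  acc=24, n=3
  acc=35, n=4
  acc=48, n=5
  acc=63, n=6
  acc=80, n=7
  acc=99, n=8

Final answer: 99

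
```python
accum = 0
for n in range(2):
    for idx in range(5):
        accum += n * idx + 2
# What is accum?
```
Trace:
  accum=0
  accum=2, n=0, idx=0
  accum=4, n=0, idx=1
  accum=6, n=0, idx=2
  accum=8, n=0, idx=3
  accum=10, n=0, idx=4
  accum=12, n=1, idx=0
  accum=15, n=1, idx=1
  accum=19, n=1, idx=2
  accum=24, n=1, idx=3
  accum=30, n=1, idx=4

Final answer: 30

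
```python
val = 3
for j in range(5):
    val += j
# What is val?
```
Trace:
  val=3
  val=3, j=0
  val=4, j=1
  val=6, j=2
  val=9, j=3
  val=13, j=4

Final answer: 13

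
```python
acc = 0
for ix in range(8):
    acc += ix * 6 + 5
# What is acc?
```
Trace:
  acc=0
  acc=5, ix=0
  acc=16, ix=1
  acc=33, ix=2
  acc=56, ix=3
  acc=85, ix=4
  acc=120, ix=5
  acc=161, ix=6
  acc=208, ix=7

Final answer: 208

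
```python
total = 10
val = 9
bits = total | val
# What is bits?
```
Trace:
  total=10
  total=10, val=9
  total=10, val=9, bits=11

Final answer: 11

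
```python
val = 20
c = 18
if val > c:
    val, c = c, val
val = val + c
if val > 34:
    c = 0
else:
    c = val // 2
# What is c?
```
Trace:
  val=20
  val=20, c=18
  val=18, c=20
  val=38, c=20
  val=38, c=0

Final answer: 0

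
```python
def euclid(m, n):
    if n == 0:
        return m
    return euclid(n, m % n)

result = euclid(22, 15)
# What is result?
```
Call trace:
euclid(m=22, n=15)
  euclid(m=15, n=7)
    euclid(m=7, n=1)
      euclid(m=1, n=0)
      -> return 1
    -> return 1
  -> return 1
-> return 1

Final answer: 1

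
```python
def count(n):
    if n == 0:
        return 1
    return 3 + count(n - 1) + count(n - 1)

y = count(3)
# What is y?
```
Call trace (a repeated sub-call is expanded the first time; later identical calls just restate its return value):
count(n=3)
  count(n=2)
    count(n=1)
      count(n=0)
      -> return 1
      count(n=0)
      -> return 1
    -> return 5
    count(n=1) -> return 5  (same call as traced above)
  -> return 13
  count(n=2) -> return 13  (same call as traced above)
-> return 29

Final answer: 29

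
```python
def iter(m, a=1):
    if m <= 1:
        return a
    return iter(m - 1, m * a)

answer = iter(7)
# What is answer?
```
Call trace:
iter(m=7, a=1)
  iter(m=6, a=7)
    iter(m=5, a=42)
      iter(m=4, a=210)
        iter(m=3, a=840)
          iter(m=2, a=2520)
            iter(m=1, a=5040)
            -> return 5040
          -> return 5040
        -> return 5040
      -> return 5040
    -> return 5040
  -> return 5040
-> return 5040

Final answer: 5040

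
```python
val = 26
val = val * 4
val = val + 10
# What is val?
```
Trace:
  val=26
  val=104
  val=114

Final answer: 114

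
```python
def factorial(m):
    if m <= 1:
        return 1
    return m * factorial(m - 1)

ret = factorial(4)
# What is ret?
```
Call trace:
factorial(m=4)
  factorial(m=3)
    factorial(m=2)
      factorial(m=1)
      -> return 1
    -> return 2
  -> return 6
-> return 24

Final answer: 24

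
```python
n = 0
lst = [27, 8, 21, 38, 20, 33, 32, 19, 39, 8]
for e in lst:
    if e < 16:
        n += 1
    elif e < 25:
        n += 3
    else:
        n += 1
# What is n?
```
Trace:
  n=0
  n=1, e=27
  n=2, e=8
  n=5, e=21
  n=6, e=38
  n=9, e=20
  n=10, e=33
  n=11, e=32
  n=14, e=19
  n=15, e=39
  n=16, e=8

Final answer: 16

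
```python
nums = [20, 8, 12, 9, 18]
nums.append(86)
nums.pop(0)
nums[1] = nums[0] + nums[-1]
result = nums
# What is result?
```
Trace:
  nums=[20, 8, 12, 9, 18]
  nums=[20, 8, 12, 9, 18, 86]
  nums=[8, 12, 9, 18, 86]
  nums=[8, 94, 9, 18, 86]
  nums=[8, 94, 9, 18, 86], result=[8, 94, 9, 18, 86]

Final answer: [8, 94, 9, 18, 86]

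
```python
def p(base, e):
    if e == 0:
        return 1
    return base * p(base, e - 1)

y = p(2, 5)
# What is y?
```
Call trace:
p(base=2, e=5)
  p(base=2, e=4)
    p(base=2, e=3)
      p(base=2, e=2)
        p(base=2, e=1)
          p(base=2, e=0)
          -> return 1
        -> return 2
      -> return 4
    -> return 8
  -> return 16
-> return 32

Final answer: 32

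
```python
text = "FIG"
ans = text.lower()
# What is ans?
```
Trace:
  text='FIG'
  text='FIG', ans='fig'

Final answer: 'fig'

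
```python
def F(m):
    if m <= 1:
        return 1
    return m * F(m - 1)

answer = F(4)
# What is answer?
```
Call trace:
F(m=4)
  F(m=3)
    F(m=2)
      F(m=1)
      -> return 1
    -> return 2
  -> return 6
-> return 24

Final answer: 24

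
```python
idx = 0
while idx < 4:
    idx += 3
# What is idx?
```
Trace:
  idx=0
  idx=3
  idx=6

Final answer: 6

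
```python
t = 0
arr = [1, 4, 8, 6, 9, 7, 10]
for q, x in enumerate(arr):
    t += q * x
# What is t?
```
Trace:
  t=0
  t=0, q=0, x=1
  t=4, q=1, x=4
  t=20, q=2, x=8
  t=38, q=3, x=6
  t=74, q=4, x=9
  t=109, q=5, x=7
  t=169, q=6, x=10

Final answer: 169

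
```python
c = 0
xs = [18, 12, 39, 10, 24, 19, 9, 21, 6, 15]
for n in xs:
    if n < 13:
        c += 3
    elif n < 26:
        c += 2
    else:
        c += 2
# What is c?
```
Trace:
  c=0
  c=2, n=18
  c=5, n=12
  c=7, n=39
  c=10, n=10
  c=12, n=24
  c=14, n=19
  c=17, n=9
  c=19, n=21
  c=22, n=6
  c=24, n=15

Final answer: 24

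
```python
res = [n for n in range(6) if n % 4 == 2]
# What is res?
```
Trace:
  n=0
  n=1
  n=2
  n=3
  n=4
  n=5
  res=[2]

Final answer: [2]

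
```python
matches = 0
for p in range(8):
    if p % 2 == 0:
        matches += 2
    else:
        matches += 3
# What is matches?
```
Trace:
  matches=0
  matches=2, p=0
  matches=5, p=1
  matches=7, p=2
  matches=10, p=3
  matches=12, p=4
  matches=15, p=5
  matches=17, p=6
  matches=20, p=7

Final answer: 20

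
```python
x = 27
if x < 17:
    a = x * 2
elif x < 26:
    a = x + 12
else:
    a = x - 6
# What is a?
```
Trace:
  x=27
  x=27, a=21

Final answer: 21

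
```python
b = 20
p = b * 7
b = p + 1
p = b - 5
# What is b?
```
Trace:
  b=20
  b=20, p=140
  b=141, p=140
  b=141, p=136

Final answer: 141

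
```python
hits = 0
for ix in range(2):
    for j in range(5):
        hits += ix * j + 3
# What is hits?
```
Trace:
  hits=0
  hits=3, ix=0, j=0
  hits=6, ix=0, j=1
  hits=9, ix=0, j=2
  hits=12, ix=0, j=3
  hits=15, ix=0, j=4
  hits=18, ix=1, j=0
  hits=22, ix=1, j=1
  hits=27, ix=1, j=2
  hits=33, ix=1, j=3
  hits=40, ix=1, j=4

Final answer: 40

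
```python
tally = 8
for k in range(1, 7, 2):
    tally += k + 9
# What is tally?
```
Trace:
  tally=8
  tally=18, k=1
  tally=30, k=3
  tally=44, k=5

Final answer: 44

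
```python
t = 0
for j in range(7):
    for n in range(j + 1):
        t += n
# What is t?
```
Trace:
  t=0
  t=0, j=0, n=0
  t=0, j=1, n=0
  t=1, j=1, n=1
  t=1, j=2, n=0
  t=2, j=2, n=1
  t=4, j=2, n=2
  t=4, j=3, n=0
  t=5, j=3, n=1
  t=7, j=3, n=2
  t=10, j=3, n=3
  t=10, j=4, n=0
  t=11, j=4, n=1
  t=13, j=4, n=2
  t=16, j=4, n=3
  t=20, j=4, n=4
  t=20, j=5, n=0
  t=21, j=5, n=1
  t=23, j=5, n=2
  t=26, j=5, n=3
  t=30, j=5, n=4
  t=35, j=5, n=5
  t=35, j=6, n=0
  t=36, j=6, n=1
  t=38, j=6, n=2
  t=41, j=6, n=3
  t=45, j=6, n=4
  t=50, j=6, n=5
  t=56, j=6, n=6

Final answer: 56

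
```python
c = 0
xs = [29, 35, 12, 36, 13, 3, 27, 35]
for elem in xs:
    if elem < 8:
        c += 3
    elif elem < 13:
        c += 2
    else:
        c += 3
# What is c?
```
Trace:
  c=0
  c=3, elem=29
  c=6, elem=35
  c=8, elem=12
  c=11, elem=36
  c=14, elem=13
  c=17, elem=3
  c=20, elem=27
  c=23, elem=35

Final answer: 23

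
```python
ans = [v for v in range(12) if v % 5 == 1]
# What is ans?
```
Trace:
  v=0
  v=1
  v=2
  v=3
  v=4
  v=5
  v=6
  v=7
  v=8
  v=9
  v=10
  v=11
  ans=[1, 6, 11]

Final answer: [1, 6, 11]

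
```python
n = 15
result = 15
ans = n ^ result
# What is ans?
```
Trace:
  n=15
  n=15, result=15
  n=15, result=15, ans=0

Final answer: 0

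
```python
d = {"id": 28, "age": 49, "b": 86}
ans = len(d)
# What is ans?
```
Trace:
  d={'id': 28, 'age': 49, 'b': 86}
  d={'id': 28, 'age': 49, 'b': 86}, ans=3

Final answer: 3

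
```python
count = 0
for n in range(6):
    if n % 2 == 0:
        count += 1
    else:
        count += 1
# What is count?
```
Trace:
  count=0
  count=1, n=0
  count=2, n=1
  count=3, n=2
  count=4, n=3
  count=5, n=4
  count=6, n=5

Final answer: 6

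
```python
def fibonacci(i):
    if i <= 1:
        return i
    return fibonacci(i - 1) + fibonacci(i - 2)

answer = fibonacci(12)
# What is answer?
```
Call trace (a repeated sub-call is expanded the first time; later identical calls just restate its return value):
fibonacci(i=12)
  fibonacci(i=11)
    fibonacci(i=10)
      fibonacci(i=9)
        fibonacci(i=8)
          fibonacci(i=7)
            fibonacci(i=6)
              fibonacci(i=5)
                fibonacci(i=4)
                  fibonacci(i=3)
                    fibonacci(i=2)
                      fibonacci(i=1)
                      -> return 1
                      fibonacci(i=0)
                      -> return 0
                    -> return 1
                    fibonacci(i=1)
                    -> return 1
                  -> return 2
                  fibonacci(i=2) -> return 1  (same call as traced above)
                -> return 3
                fibonacci(i=3) -> return 2  (same call as traced above)
              -> return 5
              fibonacci(i=4) -> return 3  (same call as traced above)
            -> return 8
            fibonacci(i=5) -> return 5  (same call as traced above)
          -> return 13
          fibonacci(i=6) -> return 8  (same call as traced above)
        -> return 21
        fibonacci(i=7) -> return 13  (same call as traced above)
      -> return 34
      fibonacci(i=8) -> return 21  (same call as traced above)
    -> return 55
    fibonacci(i=9) -> return 34  (same call as traced above)
  -> return 89
  fibonacci(i=10) -> return 55  (same call as traced above)
-> return 144

Final answer: 144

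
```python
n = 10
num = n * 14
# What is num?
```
Trace:
  n=10
  n=10, num=140

Final answer: 140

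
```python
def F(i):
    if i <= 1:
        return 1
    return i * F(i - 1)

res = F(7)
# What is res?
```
Call trace:
F(i=7)
  F(i=6)
    F(i=5)
      F(i=4)
        F(i=3)
          F(i=2)
            F(i=1)
            -> return 1
          -> return 2
        -> return 6
      -> return 24
    -> return 120
  -> return 720
-> return 5040

Final answer: 5040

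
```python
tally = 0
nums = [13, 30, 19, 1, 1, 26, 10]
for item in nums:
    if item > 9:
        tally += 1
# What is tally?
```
Trace:
  tally=0
  tally=1, item=13
  tally=2, item=30
  tally=3, item=19
  tally=3, item=1
  tally=3, item=1
  tally=4, item=26
  tally=5, item=10

Final answer: 5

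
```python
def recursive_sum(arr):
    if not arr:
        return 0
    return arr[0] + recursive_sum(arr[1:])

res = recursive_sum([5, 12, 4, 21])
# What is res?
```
Call trace:
recursive_sum(arr=[5, 12, 4, 21])
  recursive_sum(arr=[12, 4, 21])
    recursive_sum(arr=[4, 21])
      recursive_sum(arr=[21])
        recursive_sum(arr=[])
        -> return 0
      -> return 21
    -> return 25
  -> return 37
-> return 42

Final answer: 42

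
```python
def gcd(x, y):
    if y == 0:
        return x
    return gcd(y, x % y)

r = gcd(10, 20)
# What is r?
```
Call trace:
gcd(x=10, y=20)
  gcd(x=20, y=10)
    gcd(x=10, y=0)
    -> return 10
  -> return 10
-> return 10

Final answer: 10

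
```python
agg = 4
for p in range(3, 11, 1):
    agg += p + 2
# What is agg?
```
Trace:
  agg=4
  agg=9, p=3
  agg=15, p=4
  agg=22, p=5
  agg=30, p=6
  agg=39, p=7
  agg=49, p=8
  agg=60, p=9
  agg=72, p=10

Final answer: 72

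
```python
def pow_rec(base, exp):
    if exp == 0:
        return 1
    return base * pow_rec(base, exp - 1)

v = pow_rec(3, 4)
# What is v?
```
Call trace:
pow_rec(base=3, exp=4)
  pow_rec(base=3, exp=3)
    pow_rec(base=3, exp=2)
      pow_rec(base=3, exp=1)
        pow_rec(base=3, exp=0)
        -> return 1
      -> return 3
    -> return 9
  -> return 27
-> return 81

Final answer: 81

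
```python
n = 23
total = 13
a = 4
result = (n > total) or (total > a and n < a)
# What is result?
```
Trace:
  n=23
  n=23, total=13
  n=23, total=13, a=4
  n=23, total=13, a=4, result=True

Final answer: True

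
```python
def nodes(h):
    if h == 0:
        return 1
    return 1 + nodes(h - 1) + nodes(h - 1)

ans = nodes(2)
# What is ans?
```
Call trace (a repeated sub-call is expanded the first time; later identical calls just restate its return value):
nodes(h=2)
  nodes(h=1)
    nodes(h=0)
    -> return 1
    nodes(h=0)
    -> return 1
  -> return 3
  nodes(h=1) -> return 3  (same call as traced above)
-> return 7

Final answer: 7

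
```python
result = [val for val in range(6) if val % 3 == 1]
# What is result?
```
Trace:
  val=0
  val=1
  val=2
  val=3
  val=4
  val=5
  result=[1, 4]

Final answer: [1, 4]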